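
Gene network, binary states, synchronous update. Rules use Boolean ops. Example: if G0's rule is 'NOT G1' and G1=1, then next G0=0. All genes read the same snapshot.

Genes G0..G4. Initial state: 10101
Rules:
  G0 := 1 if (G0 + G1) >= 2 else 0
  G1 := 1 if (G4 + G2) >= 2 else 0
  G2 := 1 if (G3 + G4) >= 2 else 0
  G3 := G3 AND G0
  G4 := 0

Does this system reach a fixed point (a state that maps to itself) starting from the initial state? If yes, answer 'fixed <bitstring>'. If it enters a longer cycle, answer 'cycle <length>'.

Step 0: 10101
Step 1: G0=(1+0>=2)=0 G1=(1+1>=2)=1 G2=(0+1>=2)=0 G3=G3&G0=0&1=0 G4=0(const) -> 01000
Step 2: G0=(0+1>=2)=0 G1=(0+0>=2)=0 G2=(0+0>=2)=0 G3=G3&G0=0&0=0 G4=0(const) -> 00000
Step 3: G0=(0+0>=2)=0 G1=(0+0>=2)=0 G2=(0+0>=2)=0 G3=G3&G0=0&0=0 G4=0(const) -> 00000
Fixed point reached at step 2: 00000

Answer: fixed 00000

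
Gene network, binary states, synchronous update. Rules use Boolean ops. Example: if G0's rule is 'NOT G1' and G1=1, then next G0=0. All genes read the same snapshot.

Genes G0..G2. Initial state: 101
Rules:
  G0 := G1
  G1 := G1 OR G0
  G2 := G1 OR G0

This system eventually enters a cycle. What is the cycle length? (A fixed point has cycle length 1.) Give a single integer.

Step 0: 101
Step 1: G0=G1=0 G1=G1|G0=0|1=1 G2=G1|G0=0|1=1 -> 011
Step 2: G0=G1=1 G1=G1|G0=1|0=1 G2=G1|G0=1|0=1 -> 111
Step 3: G0=G1=1 G1=G1|G0=1|1=1 G2=G1|G0=1|1=1 -> 111
State from step 3 equals state from step 2 -> cycle length 1

Answer: 1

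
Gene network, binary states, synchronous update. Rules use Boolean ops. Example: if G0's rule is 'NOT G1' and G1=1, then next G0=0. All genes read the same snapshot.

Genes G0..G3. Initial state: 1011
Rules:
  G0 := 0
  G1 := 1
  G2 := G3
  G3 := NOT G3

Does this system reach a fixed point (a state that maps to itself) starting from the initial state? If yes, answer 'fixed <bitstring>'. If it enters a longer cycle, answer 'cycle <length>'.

Answer: cycle 2

Derivation:
Step 0: 1011
Step 1: G0=0(const) G1=1(const) G2=G3=1 G3=NOT G3=NOT 1=0 -> 0110
Step 2: G0=0(const) G1=1(const) G2=G3=0 G3=NOT G3=NOT 0=1 -> 0101
Step 3: G0=0(const) G1=1(const) G2=G3=1 G3=NOT G3=NOT 1=0 -> 0110
Cycle of length 2 starting at step 1 -> no fixed point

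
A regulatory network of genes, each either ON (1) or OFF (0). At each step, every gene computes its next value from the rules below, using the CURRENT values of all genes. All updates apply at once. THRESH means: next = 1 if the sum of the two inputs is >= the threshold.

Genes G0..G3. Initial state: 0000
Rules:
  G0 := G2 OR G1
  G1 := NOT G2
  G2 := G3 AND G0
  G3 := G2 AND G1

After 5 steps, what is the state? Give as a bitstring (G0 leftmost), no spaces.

Step 1: G0=G2|G1=0|0=0 G1=NOT G2=NOT 0=1 G2=G3&G0=0&0=0 G3=G2&G1=0&0=0 -> 0100
Step 2: G0=G2|G1=0|1=1 G1=NOT G2=NOT 0=1 G2=G3&G0=0&0=0 G3=G2&G1=0&1=0 -> 1100
Step 3: G0=G2|G1=0|1=1 G1=NOT G2=NOT 0=1 G2=G3&G0=0&1=0 G3=G2&G1=0&1=0 -> 1100
Step 4: G0=G2|G1=0|1=1 G1=NOT G2=NOT 0=1 G2=G3&G0=0&1=0 G3=G2&G1=0&1=0 -> 1100
Step 5: G0=G2|G1=0|1=1 G1=NOT G2=NOT 0=1 G2=G3&G0=0&1=0 G3=G2&G1=0&1=0 -> 1100

1100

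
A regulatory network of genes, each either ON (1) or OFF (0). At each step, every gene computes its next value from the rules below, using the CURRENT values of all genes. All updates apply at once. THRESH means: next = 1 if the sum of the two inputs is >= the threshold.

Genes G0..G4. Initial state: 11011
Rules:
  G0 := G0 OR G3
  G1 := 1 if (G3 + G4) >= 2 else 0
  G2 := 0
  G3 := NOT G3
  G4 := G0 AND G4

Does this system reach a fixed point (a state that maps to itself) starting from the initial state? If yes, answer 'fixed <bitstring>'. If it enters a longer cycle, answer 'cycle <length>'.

Step 0: 11011
Step 1: G0=G0|G3=1|1=1 G1=(1+1>=2)=1 G2=0(const) G3=NOT G3=NOT 1=0 G4=G0&G4=1&1=1 -> 11001
Step 2: G0=G0|G3=1|0=1 G1=(0+1>=2)=0 G2=0(const) G3=NOT G3=NOT 0=1 G4=G0&G4=1&1=1 -> 10011
Step 3: G0=G0|G3=1|1=1 G1=(1+1>=2)=1 G2=0(const) G3=NOT G3=NOT 1=0 G4=G0&G4=1&1=1 -> 11001
Cycle of length 2 starting at step 1 -> no fixed point

Answer: cycle 2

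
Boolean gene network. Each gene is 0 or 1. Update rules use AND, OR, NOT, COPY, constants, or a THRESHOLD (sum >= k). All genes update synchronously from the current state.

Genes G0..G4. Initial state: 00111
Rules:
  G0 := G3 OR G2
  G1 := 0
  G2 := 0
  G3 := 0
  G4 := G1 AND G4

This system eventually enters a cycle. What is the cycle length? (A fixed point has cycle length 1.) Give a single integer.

Step 0: 00111
Step 1: G0=G3|G2=1|1=1 G1=0(const) G2=0(const) G3=0(const) G4=G1&G4=0&1=0 -> 10000
Step 2: G0=G3|G2=0|0=0 G1=0(const) G2=0(const) G3=0(const) G4=G1&G4=0&0=0 -> 00000
Step 3: G0=G3|G2=0|0=0 G1=0(const) G2=0(const) G3=0(const) G4=G1&G4=0&0=0 -> 00000
State from step 3 equals state from step 2 -> cycle length 1

Answer: 1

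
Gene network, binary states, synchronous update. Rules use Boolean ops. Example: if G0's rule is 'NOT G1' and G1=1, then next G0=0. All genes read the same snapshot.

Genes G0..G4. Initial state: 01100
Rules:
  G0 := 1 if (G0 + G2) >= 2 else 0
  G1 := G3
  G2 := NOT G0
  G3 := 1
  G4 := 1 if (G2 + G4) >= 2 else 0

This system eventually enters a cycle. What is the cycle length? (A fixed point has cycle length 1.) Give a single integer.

Answer: 1

Derivation:
Step 0: 01100
Step 1: G0=(0+1>=2)=0 G1=G3=0 G2=NOT G0=NOT 0=1 G3=1(const) G4=(1+0>=2)=0 -> 00110
Step 2: G0=(0+1>=2)=0 G1=G3=1 G2=NOT G0=NOT 0=1 G3=1(const) G4=(1+0>=2)=0 -> 01110
Step 3: G0=(0+1>=2)=0 G1=G3=1 G2=NOT G0=NOT 0=1 G3=1(const) G4=(1+0>=2)=0 -> 01110
State from step 3 equals state from step 2 -> cycle length 1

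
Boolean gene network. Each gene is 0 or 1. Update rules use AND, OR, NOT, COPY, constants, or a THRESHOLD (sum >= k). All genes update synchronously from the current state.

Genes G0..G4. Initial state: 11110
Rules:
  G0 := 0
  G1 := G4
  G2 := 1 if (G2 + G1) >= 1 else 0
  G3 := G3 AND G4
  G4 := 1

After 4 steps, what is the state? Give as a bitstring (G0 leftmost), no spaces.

Step 1: G0=0(const) G1=G4=0 G2=(1+1>=1)=1 G3=G3&G4=1&0=0 G4=1(const) -> 00101
Step 2: G0=0(const) G1=G4=1 G2=(1+0>=1)=1 G3=G3&G4=0&1=0 G4=1(const) -> 01101
Step 3: G0=0(const) G1=G4=1 G2=(1+1>=1)=1 G3=G3&G4=0&1=0 G4=1(const) -> 01101
Step 4: G0=0(const) G1=G4=1 G2=(1+1>=1)=1 G3=G3&G4=0&1=0 G4=1(const) -> 01101

01101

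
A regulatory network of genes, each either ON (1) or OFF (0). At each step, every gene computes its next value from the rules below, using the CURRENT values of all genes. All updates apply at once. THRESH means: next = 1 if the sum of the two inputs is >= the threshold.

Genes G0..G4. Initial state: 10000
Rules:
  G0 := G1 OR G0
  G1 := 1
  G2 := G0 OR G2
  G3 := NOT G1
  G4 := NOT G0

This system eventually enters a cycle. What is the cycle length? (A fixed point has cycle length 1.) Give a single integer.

Step 0: 10000
Step 1: G0=G1|G0=0|1=1 G1=1(const) G2=G0|G2=1|0=1 G3=NOT G1=NOT 0=1 G4=NOT G0=NOT 1=0 -> 11110
Step 2: G0=G1|G0=1|1=1 G1=1(const) G2=G0|G2=1|1=1 G3=NOT G1=NOT 1=0 G4=NOT G0=NOT 1=0 -> 11100
Step 3: G0=G1|G0=1|1=1 G1=1(const) G2=G0|G2=1|1=1 G3=NOT G1=NOT 1=0 G4=NOT G0=NOT 1=0 -> 11100
State from step 3 equals state from step 2 -> cycle length 1

Answer: 1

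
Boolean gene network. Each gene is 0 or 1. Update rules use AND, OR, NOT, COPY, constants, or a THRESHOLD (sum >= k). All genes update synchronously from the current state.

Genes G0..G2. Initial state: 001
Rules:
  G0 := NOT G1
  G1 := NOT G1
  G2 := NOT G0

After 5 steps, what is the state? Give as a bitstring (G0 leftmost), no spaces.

Step 1: G0=NOT G1=NOT 0=1 G1=NOT G1=NOT 0=1 G2=NOT G0=NOT 0=1 -> 111
Step 2: G0=NOT G1=NOT 1=0 G1=NOT G1=NOT 1=0 G2=NOT G0=NOT 1=0 -> 000
Step 3: G0=NOT G1=NOT 0=1 G1=NOT G1=NOT 0=1 G2=NOT G0=NOT 0=1 -> 111
Step 4: G0=NOT G1=NOT 1=0 G1=NOT G1=NOT 1=0 G2=NOT G0=NOT 1=0 -> 000
Step 5: G0=NOT G1=NOT 0=1 G1=NOT G1=NOT 0=1 G2=NOT G0=NOT 0=1 -> 111

111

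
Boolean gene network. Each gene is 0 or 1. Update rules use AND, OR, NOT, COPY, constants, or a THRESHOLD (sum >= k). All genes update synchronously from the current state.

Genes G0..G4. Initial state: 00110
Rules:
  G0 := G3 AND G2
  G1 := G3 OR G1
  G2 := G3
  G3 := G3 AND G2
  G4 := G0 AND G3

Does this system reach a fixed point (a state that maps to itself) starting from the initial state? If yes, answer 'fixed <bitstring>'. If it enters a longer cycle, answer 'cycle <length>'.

Step 0: 00110
Step 1: G0=G3&G2=1&1=1 G1=G3|G1=1|0=1 G2=G3=1 G3=G3&G2=1&1=1 G4=G0&G3=0&1=0 -> 11110
Step 2: G0=G3&G2=1&1=1 G1=G3|G1=1|1=1 G2=G3=1 G3=G3&G2=1&1=1 G4=G0&G3=1&1=1 -> 11111
Step 3: G0=G3&G2=1&1=1 G1=G3|G1=1|1=1 G2=G3=1 G3=G3&G2=1&1=1 G4=G0&G3=1&1=1 -> 11111
Fixed point reached at step 2: 11111

Answer: fixed 11111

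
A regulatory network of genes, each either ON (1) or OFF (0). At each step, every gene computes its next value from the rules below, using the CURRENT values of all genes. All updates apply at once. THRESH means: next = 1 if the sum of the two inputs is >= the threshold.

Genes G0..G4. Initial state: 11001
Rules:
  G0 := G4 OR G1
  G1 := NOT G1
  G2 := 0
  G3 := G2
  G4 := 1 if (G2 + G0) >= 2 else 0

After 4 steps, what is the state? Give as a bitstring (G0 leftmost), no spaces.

Step 1: G0=G4|G1=1|1=1 G1=NOT G1=NOT 1=0 G2=0(const) G3=G2=0 G4=(0+1>=2)=0 -> 10000
Step 2: G0=G4|G1=0|0=0 G1=NOT G1=NOT 0=1 G2=0(const) G3=G2=0 G4=(0+1>=2)=0 -> 01000
Step 3: G0=G4|G1=0|1=1 G1=NOT G1=NOT 1=0 G2=0(const) G3=G2=0 G4=(0+0>=2)=0 -> 10000
Step 4: G0=G4|G1=0|0=0 G1=NOT G1=NOT 0=1 G2=0(const) G3=G2=0 G4=(0+1>=2)=0 -> 01000

01000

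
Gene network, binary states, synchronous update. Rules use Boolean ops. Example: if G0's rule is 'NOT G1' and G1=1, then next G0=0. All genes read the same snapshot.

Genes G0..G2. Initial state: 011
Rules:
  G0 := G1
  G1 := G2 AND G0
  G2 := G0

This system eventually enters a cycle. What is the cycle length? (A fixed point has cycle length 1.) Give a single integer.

Answer: 1

Derivation:
Step 0: 011
Step 1: G0=G1=1 G1=G2&G0=1&0=0 G2=G0=0 -> 100
Step 2: G0=G1=0 G1=G2&G0=0&1=0 G2=G0=1 -> 001
Step 3: G0=G1=0 G1=G2&G0=1&0=0 G2=G0=0 -> 000
Step 4: G0=G1=0 G1=G2&G0=0&0=0 G2=G0=0 -> 000
State from step 4 equals state from step 3 -> cycle length 1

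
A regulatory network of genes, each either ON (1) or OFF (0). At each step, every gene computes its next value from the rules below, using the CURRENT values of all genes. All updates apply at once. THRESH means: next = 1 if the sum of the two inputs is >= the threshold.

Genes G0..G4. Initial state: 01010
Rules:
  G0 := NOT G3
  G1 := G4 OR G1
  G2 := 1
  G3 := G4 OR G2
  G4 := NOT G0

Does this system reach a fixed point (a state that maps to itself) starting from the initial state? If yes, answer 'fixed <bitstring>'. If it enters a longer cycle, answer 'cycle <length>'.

Step 0: 01010
Step 1: G0=NOT G3=NOT 1=0 G1=G4|G1=0|1=1 G2=1(const) G3=G4|G2=0|0=0 G4=NOT G0=NOT 0=1 -> 01101
Step 2: G0=NOT G3=NOT 0=1 G1=G4|G1=1|1=1 G2=1(const) G3=G4|G2=1|1=1 G4=NOT G0=NOT 0=1 -> 11111
Step 3: G0=NOT G3=NOT 1=0 G1=G4|G1=1|1=1 G2=1(const) G3=G4|G2=1|1=1 G4=NOT G0=NOT 1=0 -> 01110
Step 4: G0=NOT G3=NOT 1=0 G1=G4|G1=0|1=1 G2=1(const) G3=G4|G2=0|1=1 G4=NOT G0=NOT 0=1 -> 01111
Step 5: G0=NOT G3=NOT 1=0 G1=G4|G1=1|1=1 G2=1(const) G3=G4|G2=1|1=1 G4=NOT G0=NOT 0=1 -> 01111
Fixed point reached at step 4: 01111

Answer: fixed 01111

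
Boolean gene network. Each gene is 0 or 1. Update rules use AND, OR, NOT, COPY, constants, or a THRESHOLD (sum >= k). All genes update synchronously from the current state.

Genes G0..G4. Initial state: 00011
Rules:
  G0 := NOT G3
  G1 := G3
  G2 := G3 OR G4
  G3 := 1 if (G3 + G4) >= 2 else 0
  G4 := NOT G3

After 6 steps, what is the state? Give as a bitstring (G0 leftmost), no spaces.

Step 1: G0=NOT G3=NOT 1=0 G1=G3=1 G2=G3|G4=1|1=1 G3=(1+1>=2)=1 G4=NOT G3=NOT 1=0 -> 01110
Step 2: G0=NOT G3=NOT 1=0 G1=G3=1 G2=G3|G4=1|0=1 G3=(1+0>=2)=0 G4=NOT G3=NOT 1=0 -> 01100
Step 3: G0=NOT G3=NOT 0=1 G1=G3=0 G2=G3|G4=0|0=0 G3=(0+0>=2)=0 G4=NOT G3=NOT 0=1 -> 10001
Step 4: G0=NOT G3=NOT 0=1 G1=G3=0 G2=G3|G4=0|1=1 G3=(0+1>=2)=0 G4=NOT G3=NOT 0=1 -> 10101
Step 5: G0=NOT G3=NOT 0=1 G1=G3=0 G2=G3|G4=0|1=1 G3=(0+1>=2)=0 G4=NOT G3=NOT 0=1 -> 10101
Step 6: G0=NOT G3=NOT 0=1 G1=G3=0 G2=G3|G4=0|1=1 G3=(0+1>=2)=0 G4=NOT G3=NOT 0=1 -> 10101

10101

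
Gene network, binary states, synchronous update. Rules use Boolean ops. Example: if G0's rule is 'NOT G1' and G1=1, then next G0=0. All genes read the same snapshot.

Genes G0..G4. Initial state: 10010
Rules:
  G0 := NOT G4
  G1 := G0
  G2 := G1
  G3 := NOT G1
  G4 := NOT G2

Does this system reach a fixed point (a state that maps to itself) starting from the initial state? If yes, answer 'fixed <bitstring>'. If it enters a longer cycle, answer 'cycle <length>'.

Step 0: 10010
Step 1: G0=NOT G4=NOT 0=1 G1=G0=1 G2=G1=0 G3=NOT G1=NOT 0=1 G4=NOT G2=NOT 0=1 -> 11011
Step 2: G0=NOT G4=NOT 1=0 G1=G0=1 G2=G1=1 G3=NOT G1=NOT 1=0 G4=NOT G2=NOT 0=1 -> 01101
Step 3: G0=NOT G4=NOT 1=0 G1=G0=0 G2=G1=1 G3=NOT G1=NOT 1=0 G4=NOT G2=NOT 1=0 -> 00100
Step 4: G0=NOT G4=NOT 0=1 G1=G0=0 G2=G1=0 G3=NOT G1=NOT 0=1 G4=NOT G2=NOT 1=0 -> 10010
Cycle of length 4 starting at step 0 -> no fixed point

Answer: cycle 4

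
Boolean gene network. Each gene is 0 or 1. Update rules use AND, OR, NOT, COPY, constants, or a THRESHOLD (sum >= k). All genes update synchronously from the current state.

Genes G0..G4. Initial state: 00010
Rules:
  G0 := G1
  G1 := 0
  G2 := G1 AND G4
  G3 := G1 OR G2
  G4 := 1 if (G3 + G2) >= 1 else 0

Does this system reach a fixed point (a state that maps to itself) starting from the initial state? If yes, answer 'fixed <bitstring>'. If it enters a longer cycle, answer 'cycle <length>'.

Answer: fixed 00000

Derivation:
Step 0: 00010
Step 1: G0=G1=0 G1=0(const) G2=G1&G4=0&0=0 G3=G1|G2=0|0=0 G4=(1+0>=1)=1 -> 00001
Step 2: G0=G1=0 G1=0(const) G2=G1&G4=0&1=0 G3=G1|G2=0|0=0 G4=(0+0>=1)=0 -> 00000
Step 3: G0=G1=0 G1=0(const) G2=G1&G4=0&0=0 G3=G1|G2=0|0=0 G4=(0+0>=1)=0 -> 00000
Fixed point reached at step 2: 00000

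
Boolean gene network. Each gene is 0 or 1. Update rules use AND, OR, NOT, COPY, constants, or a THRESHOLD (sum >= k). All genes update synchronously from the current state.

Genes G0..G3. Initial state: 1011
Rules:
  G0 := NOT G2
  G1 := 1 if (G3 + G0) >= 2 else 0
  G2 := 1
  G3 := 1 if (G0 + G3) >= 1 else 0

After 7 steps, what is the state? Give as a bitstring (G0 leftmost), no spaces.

Step 1: G0=NOT G2=NOT 1=0 G1=(1+1>=2)=1 G2=1(const) G3=(1+1>=1)=1 -> 0111
Step 2: G0=NOT G2=NOT 1=0 G1=(1+0>=2)=0 G2=1(const) G3=(0+1>=1)=1 -> 0011
Step 3: G0=NOT G2=NOT 1=0 G1=(1+0>=2)=0 G2=1(const) G3=(0+1>=1)=1 -> 0011
Step 4: G0=NOT G2=NOT 1=0 G1=(1+0>=2)=0 G2=1(const) G3=(0+1>=1)=1 -> 0011
Step 5: G0=NOT G2=NOT 1=0 G1=(1+0>=2)=0 G2=1(const) G3=(0+1>=1)=1 -> 0011
Step 6: G0=NOT G2=NOT 1=0 G1=(1+0>=2)=0 G2=1(const) G3=(0+1>=1)=1 -> 0011
Step 7: G0=NOT G2=NOT 1=0 G1=(1+0>=2)=0 G2=1(const) G3=(0+1>=1)=1 -> 0011

0011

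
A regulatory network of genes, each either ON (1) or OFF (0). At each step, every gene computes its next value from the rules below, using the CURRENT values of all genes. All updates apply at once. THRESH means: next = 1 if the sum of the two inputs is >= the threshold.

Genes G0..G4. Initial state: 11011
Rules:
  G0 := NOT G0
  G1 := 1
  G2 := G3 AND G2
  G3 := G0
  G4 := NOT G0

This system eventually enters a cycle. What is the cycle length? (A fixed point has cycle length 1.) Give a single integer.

Step 0: 11011
Step 1: G0=NOT G0=NOT 1=0 G1=1(const) G2=G3&G2=1&0=0 G3=G0=1 G4=NOT G0=NOT 1=0 -> 01010
Step 2: G0=NOT G0=NOT 0=1 G1=1(const) G2=G3&G2=1&0=0 G3=G0=0 G4=NOT G0=NOT 0=1 -> 11001
Step 3: G0=NOT G0=NOT 1=0 G1=1(const) G2=G3&G2=0&0=0 G3=G0=1 G4=NOT G0=NOT 1=0 -> 01010
State from step 3 equals state from step 1 -> cycle length 2

Answer: 2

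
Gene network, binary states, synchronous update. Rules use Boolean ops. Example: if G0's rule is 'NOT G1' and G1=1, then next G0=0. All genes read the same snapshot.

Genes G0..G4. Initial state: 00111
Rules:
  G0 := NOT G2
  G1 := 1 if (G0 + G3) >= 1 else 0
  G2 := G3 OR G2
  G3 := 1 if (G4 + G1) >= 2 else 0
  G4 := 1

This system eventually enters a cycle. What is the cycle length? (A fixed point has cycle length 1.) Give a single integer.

Step 0: 00111
Step 1: G0=NOT G2=NOT 1=0 G1=(0+1>=1)=1 G2=G3|G2=1|1=1 G3=(1+0>=2)=0 G4=1(const) -> 01101
Step 2: G0=NOT G2=NOT 1=0 G1=(0+0>=1)=0 G2=G3|G2=0|1=1 G3=(1+1>=2)=1 G4=1(const) -> 00111
State from step 2 equals state from step 0 -> cycle length 2

Answer: 2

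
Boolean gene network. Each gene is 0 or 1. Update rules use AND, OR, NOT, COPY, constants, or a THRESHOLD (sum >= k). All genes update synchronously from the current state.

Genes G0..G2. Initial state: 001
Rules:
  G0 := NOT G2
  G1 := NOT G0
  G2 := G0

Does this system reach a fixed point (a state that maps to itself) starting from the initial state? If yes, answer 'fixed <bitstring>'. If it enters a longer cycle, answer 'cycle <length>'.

Step 0: 001
Step 1: G0=NOT G2=NOT 1=0 G1=NOT G0=NOT 0=1 G2=G0=0 -> 010
Step 2: G0=NOT G2=NOT 0=1 G1=NOT G0=NOT 0=1 G2=G0=0 -> 110
Step 3: G0=NOT G2=NOT 0=1 G1=NOT G0=NOT 1=0 G2=G0=1 -> 101
Step 4: G0=NOT G2=NOT 1=0 G1=NOT G0=NOT 1=0 G2=G0=1 -> 001
Cycle of length 4 starting at step 0 -> no fixed point

Answer: cycle 4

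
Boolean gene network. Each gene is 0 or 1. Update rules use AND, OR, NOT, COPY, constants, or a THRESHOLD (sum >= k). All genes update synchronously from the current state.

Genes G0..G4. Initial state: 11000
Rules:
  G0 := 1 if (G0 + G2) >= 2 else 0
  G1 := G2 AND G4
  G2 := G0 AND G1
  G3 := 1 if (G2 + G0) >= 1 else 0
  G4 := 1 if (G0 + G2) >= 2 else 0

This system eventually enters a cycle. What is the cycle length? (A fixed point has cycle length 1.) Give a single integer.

Answer: 1

Derivation:
Step 0: 11000
Step 1: G0=(1+0>=2)=0 G1=G2&G4=0&0=0 G2=G0&G1=1&1=1 G3=(0+1>=1)=1 G4=(1+0>=2)=0 -> 00110
Step 2: G0=(0+1>=2)=0 G1=G2&G4=1&0=0 G2=G0&G1=0&0=0 G3=(1+0>=1)=1 G4=(0+1>=2)=0 -> 00010
Step 3: G0=(0+0>=2)=0 G1=G2&G4=0&0=0 G2=G0&G1=0&0=0 G3=(0+0>=1)=0 G4=(0+0>=2)=0 -> 00000
Step 4: G0=(0+0>=2)=0 G1=G2&G4=0&0=0 G2=G0&G1=0&0=0 G3=(0+0>=1)=0 G4=(0+0>=2)=0 -> 00000
State from step 4 equals state from step 3 -> cycle length 1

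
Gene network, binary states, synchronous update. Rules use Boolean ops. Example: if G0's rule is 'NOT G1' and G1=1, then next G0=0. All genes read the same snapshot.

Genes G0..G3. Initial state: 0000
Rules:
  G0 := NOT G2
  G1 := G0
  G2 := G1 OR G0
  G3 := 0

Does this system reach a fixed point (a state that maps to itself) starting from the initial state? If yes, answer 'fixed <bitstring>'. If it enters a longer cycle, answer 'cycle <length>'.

Answer: cycle 5

Derivation:
Step 0: 0000
Step 1: G0=NOT G2=NOT 0=1 G1=G0=0 G2=G1|G0=0|0=0 G3=0(const) -> 1000
Step 2: G0=NOT G2=NOT 0=1 G1=G0=1 G2=G1|G0=0|1=1 G3=0(const) -> 1110
Step 3: G0=NOT G2=NOT 1=0 G1=G0=1 G2=G1|G0=1|1=1 G3=0(const) -> 0110
Step 4: G0=NOT G2=NOT 1=0 G1=G0=0 G2=G1|G0=1|0=1 G3=0(const) -> 0010
Step 5: G0=NOT G2=NOT 1=0 G1=G0=0 G2=G1|G0=0|0=0 G3=0(const) -> 0000
Cycle of length 5 starting at step 0 -> no fixed point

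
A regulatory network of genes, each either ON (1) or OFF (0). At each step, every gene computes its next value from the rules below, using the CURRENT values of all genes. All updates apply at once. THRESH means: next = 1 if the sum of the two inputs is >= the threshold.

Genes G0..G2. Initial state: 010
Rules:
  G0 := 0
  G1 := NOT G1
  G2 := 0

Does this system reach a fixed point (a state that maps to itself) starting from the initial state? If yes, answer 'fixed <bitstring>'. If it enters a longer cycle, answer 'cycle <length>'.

Step 0: 010
Step 1: G0=0(const) G1=NOT G1=NOT 1=0 G2=0(const) -> 000
Step 2: G0=0(const) G1=NOT G1=NOT 0=1 G2=0(const) -> 010
Cycle of length 2 starting at step 0 -> no fixed point

Answer: cycle 2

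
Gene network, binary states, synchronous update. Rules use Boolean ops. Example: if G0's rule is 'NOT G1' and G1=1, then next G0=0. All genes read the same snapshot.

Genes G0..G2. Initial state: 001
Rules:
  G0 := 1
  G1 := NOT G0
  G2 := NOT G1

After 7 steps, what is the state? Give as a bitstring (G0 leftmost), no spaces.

Step 1: G0=1(const) G1=NOT G0=NOT 0=1 G2=NOT G1=NOT 0=1 -> 111
Step 2: G0=1(const) G1=NOT G0=NOT 1=0 G2=NOT G1=NOT 1=0 -> 100
Step 3: G0=1(const) G1=NOT G0=NOT 1=0 G2=NOT G1=NOT 0=1 -> 101
Step 4: G0=1(const) G1=NOT G0=NOT 1=0 G2=NOT G1=NOT 0=1 -> 101
Step 5: G0=1(const) G1=NOT G0=NOT 1=0 G2=NOT G1=NOT 0=1 -> 101
Step 6: G0=1(const) G1=NOT G0=NOT 1=0 G2=NOT G1=NOT 0=1 -> 101
Step 7: G0=1(const) G1=NOT G0=NOT 1=0 G2=NOT G1=NOT 0=1 -> 101

101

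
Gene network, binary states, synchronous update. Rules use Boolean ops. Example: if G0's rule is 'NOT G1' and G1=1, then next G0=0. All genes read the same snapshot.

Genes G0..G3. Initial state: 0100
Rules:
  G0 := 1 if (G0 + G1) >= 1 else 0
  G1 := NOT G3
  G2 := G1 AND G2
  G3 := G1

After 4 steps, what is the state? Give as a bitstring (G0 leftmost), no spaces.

Step 1: G0=(0+1>=1)=1 G1=NOT G3=NOT 0=1 G2=G1&G2=1&0=0 G3=G1=1 -> 1101
Step 2: G0=(1+1>=1)=1 G1=NOT G3=NOT 1=0 G2=G1&G2=1&0=0 G3=G1=1 -> 1001
Step 3: G0=(1+0>=1)=1 G1=NOT G3=NOT 1=0 G2=G1&G2=0&0=0 G3=G1=0 -> 1000
Step 4: G0=(1+0>=1)=1 G1=NOT G3=NOT 0=1 G2=G1&G2=0&0=0 G3=G1=0 -> 1100

1100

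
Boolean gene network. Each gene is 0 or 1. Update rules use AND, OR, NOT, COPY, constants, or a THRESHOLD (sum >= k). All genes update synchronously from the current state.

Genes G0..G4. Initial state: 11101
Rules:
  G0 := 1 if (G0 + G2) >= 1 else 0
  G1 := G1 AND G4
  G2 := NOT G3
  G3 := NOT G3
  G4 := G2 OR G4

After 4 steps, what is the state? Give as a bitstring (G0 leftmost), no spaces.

Step 1: G0=(1+1>=1)=1 G1=G1&G4=1&1=1 G2=NOT G3=NOT 0=1 G3=NOT G3=NOT 0=1 G4=G2|G4=1|1=1 -> 11111
Step 2: G0=(1+1>=1)=1 G1=G1&G4=1&1=1 G2=NOT G3=NOT 1=0 G3=NOT G3=NOT 1=0 G4=G2|G4=1|1=1 -> 11001
Step 3: G0=(1+0>=1)=1 G1=G1&G4=1&1=1 G2=NOT G3=NOT 0=1 G3=NOT G3=NOT 0=1 G4=G2|G4=0|1=1 -> 11111
Step 4: G0=(1+1>=1)=1 G1=G1&G4=1&1=1 G2=NOT G3=NOT 1=0 G3=NOT G3=NOT 1=0 G4=G2|G4=1|1=1 -> 11001

11001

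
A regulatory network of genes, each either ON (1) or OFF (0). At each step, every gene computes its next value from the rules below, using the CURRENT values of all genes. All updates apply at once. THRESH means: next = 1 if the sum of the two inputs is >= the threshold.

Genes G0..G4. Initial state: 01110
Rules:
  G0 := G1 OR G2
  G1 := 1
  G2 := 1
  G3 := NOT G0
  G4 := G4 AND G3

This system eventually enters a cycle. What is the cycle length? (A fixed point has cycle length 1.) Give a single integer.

Answer: 1

Derivation:
Step 0: 01110
Step 1: G0=G1|G2=1|1=1 G1=1(const) G2=1(const) G3=NOT G0=NOT 0=1 G4=G4&G3=0&1=0 -> 11110
Step 2: G0=G1|G2=1|1=1 G1=1(const) G2=1(const) G3=NOT G0=NOT 1=0 G4=G4&G3=0&1=0 -> 11100
Step 3: G0=G1|G2=1|1=1 G1=1(const) G2=1(const) G3=NOT G0=NOT 1=0 G4=G4&G3=0&0=0 -> 11100
State from step 3 equals state from step 2 -> cycle length 1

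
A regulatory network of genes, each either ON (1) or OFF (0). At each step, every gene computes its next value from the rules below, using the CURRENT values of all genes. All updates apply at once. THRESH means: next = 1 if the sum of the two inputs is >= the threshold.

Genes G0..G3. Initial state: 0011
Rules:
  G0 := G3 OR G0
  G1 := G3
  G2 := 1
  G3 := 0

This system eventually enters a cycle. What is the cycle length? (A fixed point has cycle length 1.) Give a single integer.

Step 0: 0011
Step 1: G0=G3|G0=1|0=1 G1=G3=1 G2=1(const) G3=0(const) -> 1110
Step 2: G0=G3|G0=0|1=1 G1=G3=0 G2=1(const) G3=0(const) -> 1010
Step 3: G0=G3|G0=0|1=1 G1=G3=0 G2=1(const) G3=0(const) -> 1010
State from step 3 equals state from step 2 -> cycle length 1

Answer: 1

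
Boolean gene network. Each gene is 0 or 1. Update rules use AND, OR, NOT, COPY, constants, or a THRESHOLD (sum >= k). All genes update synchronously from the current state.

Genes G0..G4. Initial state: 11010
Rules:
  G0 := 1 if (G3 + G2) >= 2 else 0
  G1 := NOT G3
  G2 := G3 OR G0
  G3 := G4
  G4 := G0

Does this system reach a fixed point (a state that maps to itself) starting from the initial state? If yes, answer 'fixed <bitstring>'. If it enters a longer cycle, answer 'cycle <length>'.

Step 0: 11010
Step 1: G0=(1+0>=2)=0 G1=NOT G3=NOT 1=0 G2=G3|G0=1|1=1 G3=G4=0 G4=G0=1 -> 00101
Step 2: G0=(0+1>=2)=0 G1=NOT G3=NOT 0=1 G2=G3|G0=0|0=0 G3=G4=1 G4=G0=0 -> 01010
Step 3: G0=(1+0>=2)=0 G1=NOT G3=NOT 1=0 G2=G3|G0=1|0=1 G3=G4=0 G4=G0=0 -> 00100
Step 4: G0=(0+1>=2)=0 G1=NOT G3=NOT 0=1 G2=G3|G0=0|0=0 G3=G4=0 G4=G0=0 -> 01000
Step 5: G0=(0+0>=2)=0 G1=NOT G3=NOT 0=1 G2=G3|G0=0|0=0 G3=G4=0 G4=G0=0 -> 01000
Fixed point reached at step 4: 01000

Answer: fixed 01000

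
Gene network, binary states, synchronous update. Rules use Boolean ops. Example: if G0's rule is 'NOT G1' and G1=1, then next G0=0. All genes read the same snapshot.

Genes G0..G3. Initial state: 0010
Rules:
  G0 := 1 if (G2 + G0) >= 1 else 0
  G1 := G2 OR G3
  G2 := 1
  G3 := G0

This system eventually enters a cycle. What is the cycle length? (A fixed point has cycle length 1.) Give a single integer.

Answer: 1

Derivation:
Step 0: 0010
Step 1: G0=(1+0>=1)=1 G1=G2|G3=1|0=1 G2=1(const) G3=G0=0 -> 1110
Step 2: G0=(1+1>=1)=1 G1=G2|G3=1|0=1 G2=1(const) G3=G0=1 -> 1111
Step 3: G0=(1+1>=1)=1 G1=G2|G3=1|1=1 G2=1(const) G3=G0=1 -> 1111
State from step 3 equals state from step 2 -> cycle length 1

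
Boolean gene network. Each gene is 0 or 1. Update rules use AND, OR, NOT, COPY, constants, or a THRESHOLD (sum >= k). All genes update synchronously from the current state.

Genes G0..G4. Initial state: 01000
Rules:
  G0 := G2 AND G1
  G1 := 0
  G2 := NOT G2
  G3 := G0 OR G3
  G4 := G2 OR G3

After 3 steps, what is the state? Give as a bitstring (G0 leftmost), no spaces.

Step 1: G0=G2&G1=0&1=0 G1=0(const) G2=NOT G2=NOT 0=1 G3=G0|G3=0|0=0 G4=G2|G3=0|0=0 -> 00100
Step 2: G0=G2&G1=1&0=0 G1=0(const) G2=NOT G2=NOT 1=0 G3=G0|G3=0|0=0 G4=G2|G3=1|0=1 -> 00001
Step 3: G0=G2&G1=0&0=0 G1=0(const) G2=NOT G2=NOT 0=1 G3=G0|G3=0|0=0 G4=G2|G3=0|0=0 -> 00100

00100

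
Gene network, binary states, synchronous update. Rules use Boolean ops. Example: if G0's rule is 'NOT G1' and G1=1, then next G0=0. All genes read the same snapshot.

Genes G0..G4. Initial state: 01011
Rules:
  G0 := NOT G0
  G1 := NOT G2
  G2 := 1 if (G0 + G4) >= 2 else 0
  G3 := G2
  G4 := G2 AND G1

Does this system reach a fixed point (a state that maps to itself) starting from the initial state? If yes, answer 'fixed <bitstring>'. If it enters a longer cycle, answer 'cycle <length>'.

Step 0: 01011
Step 1: G0=NOT G0=NOT 0=1 G1=NOT G2=NOT 0=1 G2=(0+1>=2)=0 G3=G2=0 G4=G2&G1=0&1=0 -> 11000
Step 2: G0=NOT G0=NOT 1=0 G1=NOT G2=NOT 0=1 G2=(1+0>=2)=0 G3=G2=0 G4=G2&G1=0&1=0 -> 01000
Step 3: G0=NOT G0=NOT 0=1 G1=NOT G2=NOT 0=1 G2=(0+0>=2)=0 G3=G2=0 G4=G2&G1=0&1=0 -> 11000
Cycle of length 2 starting at step 1 -> no fixed point

Answer: cycle 2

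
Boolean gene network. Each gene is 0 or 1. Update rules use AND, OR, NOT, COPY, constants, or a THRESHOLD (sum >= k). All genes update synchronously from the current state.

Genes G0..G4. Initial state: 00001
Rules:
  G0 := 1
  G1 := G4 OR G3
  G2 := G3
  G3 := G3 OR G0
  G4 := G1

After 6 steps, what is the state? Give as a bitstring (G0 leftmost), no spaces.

Step 1: G0=1(const) G1=G4|G3=1|0=1 G2=G3=0 G3=G3|G0=0|0=0 G4=G1=0 -> 11000
Step 2: G0=1(const) G1=G4|G3=0|0=0 G2=G3=0 G3=G3|G0=0|1=1 G4=G1=1 -> 10011
Step 3: G0=1(const) G1=G4|G3=1|1=1 G2=G3=1 G3=G3|G0=1|1=1 G4=G1=0 -> 11110
Step 4: G0=1(const) G1=G4|G3=0|1=1 G2=G3=1 G3=G3|G0=1|1=1 G4=G1=1 -> 11111
Step 5: G0=1(const) G1=G4|G3=1|1=1 G2=G3=1 G3=G3|G0=1|1=1 G4=G1=1 -> 11111
Step 6: G0=1(const) G1=G4|G3=1|1=1 G2=G3=1 G3=G3|G0=1|1=1 G4=G1=1 -> 11111

11111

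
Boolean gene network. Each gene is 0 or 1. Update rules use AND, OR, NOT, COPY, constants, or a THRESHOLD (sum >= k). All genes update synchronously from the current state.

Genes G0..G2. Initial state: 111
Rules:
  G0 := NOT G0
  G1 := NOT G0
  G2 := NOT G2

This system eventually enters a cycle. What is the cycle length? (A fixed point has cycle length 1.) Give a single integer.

Answer: 2

Derivation:
Step 0: 111
Step 1: G0=NOT G0=NOT 1=0 G1=NOT G0=NOT 1=0 G2=NOT G2=NOT 1=0 -> 000
Step 2: G0=NOT G0=NOT 0=1 G1=NOT G0=NOT 0=1 G2=NOT G2=NOT 0=1 -> 111
State from step 2 equals state from step 0 -> cycle length 2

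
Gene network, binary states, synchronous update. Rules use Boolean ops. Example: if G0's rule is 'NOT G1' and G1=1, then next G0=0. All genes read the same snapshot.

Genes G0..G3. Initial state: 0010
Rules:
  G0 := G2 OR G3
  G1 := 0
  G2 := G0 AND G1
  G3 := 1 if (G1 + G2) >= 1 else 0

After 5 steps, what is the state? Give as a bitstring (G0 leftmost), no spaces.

Step 1: G0=G2|G3=1|0=1 G1=0(const) G2=G0&G1=0&0=0 G3=(0+1>=1)=1 -> 1001
Step 2: G0=G2|G3=0|1=1 G1=0(const) G2=G0&G1=1&0=0 G3=(0+0>=1)=0 -> 1000
Step 3: G0=G2|G3=0|0=0 G1=0(const) G2=G0&G1=1&0=0 G3=(0+0>=1)=0 -> 0000
Step 4: G0=G2|G3=0|0=0 G1=0(const) G2=G0&G1=0&0=0 G3=(0+0>=1)=0 -> 0000
Step 5: G0=G2|G3=0|0=0 G1=0(const) G2=G0&G1=0&0=0 G3=(0+0>=1)=0 -> 0000

0000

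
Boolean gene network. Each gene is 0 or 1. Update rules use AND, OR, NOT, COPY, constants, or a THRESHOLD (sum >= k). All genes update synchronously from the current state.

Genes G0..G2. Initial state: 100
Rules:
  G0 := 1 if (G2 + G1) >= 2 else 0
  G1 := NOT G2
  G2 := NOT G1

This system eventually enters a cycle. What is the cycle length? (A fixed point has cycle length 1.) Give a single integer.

Answer: 2

Derivation:
Step 0: 100
Step 1: G0=(0+0>=2)=0 G1=NOT G2=NOT 0=1 G2=NOT G1=NOT 0=1 -> 011
Step 2: G0=(1+1>=2)=1 G1=NOT G2=NOT 1=0 G2=NOT G1=NOT 1=0 -> 100
State from step 2 equals state from step 0 -> cycle length 2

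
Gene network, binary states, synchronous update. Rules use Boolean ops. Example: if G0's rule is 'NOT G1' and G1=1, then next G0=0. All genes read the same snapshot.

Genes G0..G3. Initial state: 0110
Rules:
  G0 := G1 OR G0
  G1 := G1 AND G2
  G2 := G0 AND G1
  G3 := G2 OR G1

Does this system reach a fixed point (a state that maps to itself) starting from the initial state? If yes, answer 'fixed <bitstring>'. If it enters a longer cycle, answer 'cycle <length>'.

Step 0: 0110
Step 1: G0=G1|G0=1|0=1 G1=G1&G2=1&1=1 G2=G0&G1=0&1=0 G3=G2|G1=1|1=1 -> 1101
Step 2: G0=G1|G0=1|1=1 G1=G1&G2=1&0=0 G2=G0&G1=1&1=1 G3=G2|G1=0|1=1 -> 1011
Step 3: G0=G1|G0=0|1=1 G1=G1&G2=0&1=0 G2=G0&G1=1&0=0 G3=G2|G1=1|0=1 -> 1001
Step 4: G0=G1|G0=0|1=1 G1=G1&G2=0&0=0 G2=G0&G1=1&0=0 G3=G2|G1=0|0=0 -> 1000
Step 5: G0=G1|G0=0|1=1 G1=G1&G2=0&0=0 G2=G0&G1=1&0=0 G3=G2|G1=0|0=0 -> 1000
Fixed point reached at step 4: 1000

Answer: fixed 1000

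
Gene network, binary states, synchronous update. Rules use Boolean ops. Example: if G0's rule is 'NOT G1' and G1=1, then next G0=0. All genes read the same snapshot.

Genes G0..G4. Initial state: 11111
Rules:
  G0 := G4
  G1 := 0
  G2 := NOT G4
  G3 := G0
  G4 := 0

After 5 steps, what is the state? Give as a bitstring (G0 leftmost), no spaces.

Step 1: G0=G4=1 G1=0(const) G2=NOT G4=NOT 1=0 G3=G0=1 G4=0(const) -> 10010
Step 2: G0=G4=0 G1=0(const) G2=NOT G4=NOT 0=1 G3=G0=1 G4=0(const) -> 00110
Step 3: G0=G4=0 G1=0(const) G2=NOT G4=NOT 0=1 G3=G0=0 G4=0(const) -> 00100
Step 4: G0=G4=0 G1=0(const) G2=NOT G4=NOT 0=1 G3=G0=0 G4=0(const) -> 00100
Step 5: G0=G4=0 G1=0(const) G2=NOT G4=NOT 0=1 G3=G0=0 G4=0(const) -> 00100

00100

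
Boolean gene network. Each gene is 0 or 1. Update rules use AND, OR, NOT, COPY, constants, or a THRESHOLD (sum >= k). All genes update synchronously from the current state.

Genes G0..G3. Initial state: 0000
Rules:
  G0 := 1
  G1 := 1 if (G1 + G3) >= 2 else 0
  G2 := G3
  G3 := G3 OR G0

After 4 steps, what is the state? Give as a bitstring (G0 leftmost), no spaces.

Step 1: G0=1(const) G1=(0+0>=2)=0 G2=G3=0 G3=G3|G0=0|0=0 -> 1000
Step 2: G0=1(const) G1=(0+0>=2)=0 G2=G3=0 G3=G3|G0=0|1=1 -> 1001
Step 3: G0=1(const) G1=(0+1>=2)=0 G2=G3=1 G3=G3|G0=1|1=1 -> 1011
Step 4: G0=1(const) G1=(0+1>=2)=0 G2=G3=1 G3=G3|G0=1|1=1 -> 1011

1011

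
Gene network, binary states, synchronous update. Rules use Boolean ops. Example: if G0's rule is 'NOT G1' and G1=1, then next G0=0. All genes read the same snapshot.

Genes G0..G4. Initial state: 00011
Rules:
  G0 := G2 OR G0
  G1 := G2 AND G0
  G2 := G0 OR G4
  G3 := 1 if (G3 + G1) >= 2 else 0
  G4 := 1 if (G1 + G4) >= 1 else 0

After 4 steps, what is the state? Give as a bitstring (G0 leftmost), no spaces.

Step 1: G0=G2|G0=0|0=0 G1=G2&G0=0&0=0 G2=G0|G4=0|1=1 G3=(1+0>=2)=0 G4=(0+1>=1)=1 -> 00101
Step 2: G0=G2|G0=1|0=1 G1=G2&G0=1&0=0 G2=G0|G4=0|1=1 G3=(0+0>=2)=0 G4=(0+1>=1)=1 -> 10101
Step 3: G0=G2|G0=1|1=1 G1=G2&G0=1&1=1 G2=G0|G4=1|1=1 G3=(0+0>=2)=0 G4=(0+1>=1)=1 -> 11101
Step 4: G0=G2|G0=1|1=1 G1=G2&G0=1&1=1 G2=G0|G4=1|1=1 G3=(0+1>=2)=0 G4=(1+1>=1)=1 -> 11101

11101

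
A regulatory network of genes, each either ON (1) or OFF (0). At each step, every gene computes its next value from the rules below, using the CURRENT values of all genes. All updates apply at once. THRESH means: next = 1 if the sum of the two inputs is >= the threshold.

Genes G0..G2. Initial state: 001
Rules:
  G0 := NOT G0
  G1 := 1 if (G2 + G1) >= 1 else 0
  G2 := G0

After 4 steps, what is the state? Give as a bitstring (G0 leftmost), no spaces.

Step 1: G0=NOT G0=NOT 0=1 G1=(1+0>=1)=1 G2=G0=0 -> 110
Step 2: G0=NOT G0=NOT 1=0 G1=(0+1>=1)=1 G2=G0=1 -> 011
Step 3: G0=NOT G0=NOT 0=1 G1=(1+1>=1)=1 G2=G0=0 -> 110
Step 4: G0=NOT G0=NOT 1=0 G1=(0+1>=1)=1 G2=G0=1 -> 011

011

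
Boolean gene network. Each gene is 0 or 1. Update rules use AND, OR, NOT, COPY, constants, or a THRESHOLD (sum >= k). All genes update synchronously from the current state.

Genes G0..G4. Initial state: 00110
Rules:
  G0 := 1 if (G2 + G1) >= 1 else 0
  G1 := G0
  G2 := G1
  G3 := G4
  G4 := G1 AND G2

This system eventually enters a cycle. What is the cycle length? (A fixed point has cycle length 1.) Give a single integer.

Answer: 1

Derivation:
Step 0: 00110
Step 1: G0=(1+0>=1)=1 G1=G0=0 G2=G1=0 G3=G4=0 G4=G1&G2=0&1=0 -> 10000
Step 2: G0=(0+0>=1)=0 G1=G0=1 G2=G1=0 G3=G4=0 G4=G1&G2=0&0=0 -> 01000
Step 3: G0=(0+1>=1)=1 G1=G0=0 G2=G1=1 G3=G4=0 G4=G1&G2=1&0=0 -> 10100
Step 4: G0=(1+0>=1)=1 G1=G0=1 G2=G1=0 G3=G4=0 G4=G1&G2=0&1=0 -> 11000
Step 5: G0=(0+1>=1)=1 G1=G0=1 G2=G1=1 G3=G4=0 G4=G1&G2=1&0=0 -> 11100
Step 6: G0=(1+1>=1)=1 G1=G0=1 G2=G1=1 G3=G4=0 G4=G1&G2=1&1=1 -> 11101
Step 7: G0=(1+1>=1)=1 G1=G0=1 G2=G1=1 G3=G4=1 G4=G1&G2=1&1=1 -> 11111
Step 8: G0=(1+1>=1)=1 G1=G0=1 G2=G1=1 G3=G4=1 G4=G1&G2=1&1=1 -> 11111
State from step 8 equals state from step 7 -> cycle length 1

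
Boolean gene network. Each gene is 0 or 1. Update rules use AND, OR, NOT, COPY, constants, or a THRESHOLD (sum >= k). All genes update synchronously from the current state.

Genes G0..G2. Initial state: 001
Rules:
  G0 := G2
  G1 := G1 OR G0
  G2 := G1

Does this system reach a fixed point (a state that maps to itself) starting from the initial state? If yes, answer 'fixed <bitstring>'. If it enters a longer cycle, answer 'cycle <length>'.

Step 0: 001
Step 1: G0=G2=1 G1=G1|G0=0|0=0 G2=G1=0 -> 100
Step 2: G0=G2=0 G1=G1|G0=0|1=1 G2=G1=0 -> 010
Step 3: G0=G2=0 G1=G1|G0=1|0=1 G2=G1=1 -> 011
Step 4: G0=G2=1 G1=G1|G0=1|0=1 G2=G1=1 -> 111
Step 5: G0=G2=1 G1=G1|G0=1|1=1 G2=G1=1 -> 111
Fixed point reached at step 4: 111

Answer: fixed 111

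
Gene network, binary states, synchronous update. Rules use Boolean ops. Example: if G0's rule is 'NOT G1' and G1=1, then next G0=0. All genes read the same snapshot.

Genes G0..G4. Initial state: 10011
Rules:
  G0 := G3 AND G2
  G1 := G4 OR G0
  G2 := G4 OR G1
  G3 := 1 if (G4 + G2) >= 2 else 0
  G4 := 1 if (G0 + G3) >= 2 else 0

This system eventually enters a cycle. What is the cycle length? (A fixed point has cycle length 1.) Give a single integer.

Step 0: 10011
Step 1: G0=G3&G2=1&0=0 G1=G4|G0=1|1=1 G2=G4|G1=1|0=1 G3=(1+0>=2)=0 G4=(1+1>=2)=1 -> 01101
Step 2: G0=G3&G2=0&1=0 G1=G4|G0=1|0=1 G2=G4|G1=1|1=1 G3=(1+1>=2)=1 G4=(0+0>=2)=0 -> 01110
Step 3: G0=G3&G2=1&1=1 G1=G4|G0=0|0=0 G2=G4|G1=0|1=1 G3=(0+1>=2)=0 G4=(0+1>=2)=0 -> 10100
Step 4: G0=G3&G2=0&1=0 G1=G4|G0=0|1=1 G2=G4|G1=0|0=0 G3=(0+1>=2)=0 G4=(1+0>=2)=0 -> 01000
Step 5: G0=G3&G2=0&0=0 G1=G4|G0=0|0=0 G2=G4|G1=0|1=1 G3=(0+0>=2)=0 G4=(0+0>=2)=0 -> 00100
Step 6: G0=G3&G2=0&1=0 G1=G4|G0=0|0=0 G2=G4|G1=0|0=0 G3=(0+1>=2)=0 G4=(0+0>=2)=0 -> 00000
Step 7: G0=G3&G2=0&0=0 G1=G4|G0=0|0=0 G2=G4|G1=0|0=0 G3=(0+0>=2)=0 G4=(0+0>=2)=0 -> 00000
State from step 7 equals state from step 6 -> cycle length 1

Answer: 1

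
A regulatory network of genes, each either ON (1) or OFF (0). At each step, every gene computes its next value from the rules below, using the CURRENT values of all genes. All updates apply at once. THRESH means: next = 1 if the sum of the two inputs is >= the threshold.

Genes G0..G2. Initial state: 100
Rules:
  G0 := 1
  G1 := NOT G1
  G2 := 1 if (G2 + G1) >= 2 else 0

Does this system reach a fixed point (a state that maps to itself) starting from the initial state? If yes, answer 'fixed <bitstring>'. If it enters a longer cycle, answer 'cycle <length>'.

Answer: cycle 2

Derivation:
Step 0: 100
Step 1: G0=1(const) G1=NOT G1=NOT 0=1 G2=(0+0>=2)=0 -> 110
Step 2: G0=1(const) G1=NOT G1=NOT 1=0 G2=(0+1>=2)=0 -> 100
Cycle of length 2 starting at step 0 -> no fixed point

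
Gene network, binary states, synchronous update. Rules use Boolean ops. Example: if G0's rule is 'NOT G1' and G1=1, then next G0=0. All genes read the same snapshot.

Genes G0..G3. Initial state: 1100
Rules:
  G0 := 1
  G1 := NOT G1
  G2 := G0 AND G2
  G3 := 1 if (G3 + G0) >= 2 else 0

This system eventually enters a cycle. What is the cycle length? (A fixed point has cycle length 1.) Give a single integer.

Step 0: 1100
Step 1: G0=1(const) G1=NOT G1=NOT 1=0 G2=G0&G2=1&0=0 G3=(0+1>=2)=0 -> 1000
Step 2: G0=1(const) G1=NOT G1=NOT 0=1 G2=G0&G2=1&0=0 G3=(0+1>=2)=0 -> 1100
State from step 2 equals state from step 0 -> cycle length 2

Answer: 2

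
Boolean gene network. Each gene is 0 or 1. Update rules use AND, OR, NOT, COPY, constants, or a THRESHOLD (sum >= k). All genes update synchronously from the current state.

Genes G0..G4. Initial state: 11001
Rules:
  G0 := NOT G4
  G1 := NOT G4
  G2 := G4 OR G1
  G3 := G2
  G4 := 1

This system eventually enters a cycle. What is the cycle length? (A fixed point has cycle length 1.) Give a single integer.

Answer: 1

Derivation:
Step 0: 11001
Step 1: G0=NOT G4=NOT 1=0 G1=NOT G4=NOT 1=0 G2=G4|G1=1|1=1 G3=G2=0 G4=1(const) -> 00101
Step 2: G0=NOT G4=NOT 1=0 G1=NOT G4=NOT 1=0 G2=G4|G1=1|0=1 G3=G2=1 G4=1(const) -> 00111
Step 3: G0=NOT G4=NOT 1=0 G1=NOT G4=NOT 1=0 G2=G4|G1=1|0=1 G3=G2=1 G4=1(const) -> 00111
State from step 3 equals state from step 2 -> cycle length 1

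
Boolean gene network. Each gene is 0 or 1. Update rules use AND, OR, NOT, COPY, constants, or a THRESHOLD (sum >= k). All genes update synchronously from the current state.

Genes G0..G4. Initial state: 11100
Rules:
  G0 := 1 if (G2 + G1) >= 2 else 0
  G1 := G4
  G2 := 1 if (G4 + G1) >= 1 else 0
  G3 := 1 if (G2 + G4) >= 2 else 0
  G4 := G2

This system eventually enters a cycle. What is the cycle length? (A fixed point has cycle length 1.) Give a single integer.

Answer: 1

Derivation:
Step 0: 11100
Step 1: G0=(1+1>=2)=1 G1=G4=0 G2=(0+1>=1)=1 G3=(1+0>=2)=0 G4=G2=1 -> 10101
Step 2: G0=(1+0>=2)=0 G1=G4=1 G2=(1+0>=1)=1 G3=(1+1>=2)=1 G4=G2=1 -> 01111
Step 3: G0=(1+1>=2)=1 G1=G4=1 G2=(1+1>=1)=1 G3=(1+1>=2)=1 G4=G2=1 -> 11111
Step 4: G0=(1+1>=2)=1 G1=G4=1 G2=(1+1>=1)=1 G3=(1+1>=2)=1 G4=G2=1 -> 11111
State from step 4 equals state from step 3 -> cycle length 1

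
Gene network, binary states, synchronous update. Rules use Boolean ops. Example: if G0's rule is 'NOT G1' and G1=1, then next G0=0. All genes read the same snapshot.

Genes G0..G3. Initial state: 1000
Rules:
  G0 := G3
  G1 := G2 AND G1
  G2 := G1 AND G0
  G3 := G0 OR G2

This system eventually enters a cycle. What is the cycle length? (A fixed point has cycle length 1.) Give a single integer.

Answer: 2

Derivation:
Step 0: 1000
Step 1: G0=G3=0 G1=G2&G1=0&0=0 G2=G1&G0=0&1=0 G3=G0|G2=1|0=1 -> 0001
Step 2: G0=G3=1 G1=G2&G1=0&0=0 G2=G1&G0=0&0=0 G3=G0|G2=0|0=0 -> 1000
State from step 2 equals state from step 0 -> cycle length 2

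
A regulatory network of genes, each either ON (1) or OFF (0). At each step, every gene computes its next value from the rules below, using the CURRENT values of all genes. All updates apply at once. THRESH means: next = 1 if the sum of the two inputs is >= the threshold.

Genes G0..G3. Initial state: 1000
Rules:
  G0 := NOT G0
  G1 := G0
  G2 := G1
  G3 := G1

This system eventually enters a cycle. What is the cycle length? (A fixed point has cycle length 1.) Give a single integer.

Step 0: 1000
Step 1: G0=NOT G0=NOT 1=0 G1=G0=1 G2=G1=0 G3=G1=0 -> 0100
Step 2: G0=NOT G0=NOT 0=1 G1=G0=0 G2=G1=1 G3=G1=1 -> 1011
Step 3: G0=NOT G0=NOT 1=0 G1=G0=1 G2=G1=0 G3=G1=0 -> 0100
State from step 3 equals state from step 1 -> cycle length 2

Answer: 2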